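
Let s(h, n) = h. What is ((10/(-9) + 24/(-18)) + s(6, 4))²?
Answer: 1024/81 ≈ 12.642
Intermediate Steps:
((10/(-9) + 24/(-18)) + s(6, 4))² = ((10/(-9) + 24/(-18)) + 6)² = ((10*(-⅑) + 24*(-1/18)) + 6)² = ((-10/9 - 4/3) + 6)² = (-22/9 + 6)² = (32/9)² = 1024/81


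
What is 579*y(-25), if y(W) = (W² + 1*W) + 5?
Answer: 350295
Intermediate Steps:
y(W) = 5 + W + W² (y(W) = (W² + W) + 5 = (W + W²) + 5 = 5 + W + W²)
579*y(-25) = 579*(5 - 25 + (-25)²) = 579*(5 - 25 + 625) = 579*605 = 350295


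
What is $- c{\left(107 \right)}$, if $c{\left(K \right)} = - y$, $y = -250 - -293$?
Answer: $43$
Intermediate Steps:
$y = 43$ ($y = -250 + 293 = 43$)
$c{\left(K \right)} = -43$ ($c{\left(K \right)} = \left(-1\right) 43 = -43$)
$- c{\left(107 \right)} = \left(-1\right) \left(-43\right) = 43$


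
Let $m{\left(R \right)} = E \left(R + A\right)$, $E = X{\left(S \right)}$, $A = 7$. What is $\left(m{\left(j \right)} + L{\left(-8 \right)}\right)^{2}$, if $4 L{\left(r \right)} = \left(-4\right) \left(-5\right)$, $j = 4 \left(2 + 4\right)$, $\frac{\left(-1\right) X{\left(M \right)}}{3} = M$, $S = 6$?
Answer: $305809$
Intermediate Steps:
$X{\left(M \right)} = - 3 M$
$E = -18$ ($E = \left(-3\right) 6 = -18$)
$j = 24$ ($j = 4 \cdot 6 = 24$)
$L{\left(r \right)} = 5$ ($L{\left(r \right)} = \frac{\left(-4\right) \left(-5\right)}{4} = \frac{1}{4} \cdot 20 = 5$)
$m{\left(R \right)} = -126 - 18 R$ ($m{\left(R \right)} = - 18 \left(R + 7\right) = - 18 \left(7 + R\right) = -126 - 18 R$)
$\left(m{\left(j \right)} + L{\left(-8 \right)}\right)^{2} = \left(\left(-126 - 432\right) + 5\right)^{2} = \left(-558 + 5\right)^{2} = \left(-553\right)^{2} = 305809$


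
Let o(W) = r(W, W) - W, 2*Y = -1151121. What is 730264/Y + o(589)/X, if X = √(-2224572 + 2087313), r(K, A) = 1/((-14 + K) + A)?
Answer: -1460528/1151121 + 685595*I*√15251/53256492 ≈ -1.2688 + 1.5898*I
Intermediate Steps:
Y = -1151121/2 (Y = (½)*(-1151121) = -1151121/2 ≈ -5.7556e+5)
r(K, A) = 1/(-14 + A + K)
X = 3*I*√15251 (X = √(-137259) = 3*I*√15251 ≈ 370.48*I)
o(W) = 1/(-14 + 2*W) - W (o(W) = 1/(-14 + W + W) - W = 1/(-14 + 2*W) - W)
730264/Y + o(589)/X = 730264/(-1151121/2) + ((½ - 1*589*(-7 + 589))/(-7 + 589))/((3*I*√15251)) = 730264*(-2/1151121) + ((½ - 1*589*582)/582)*(-I*√15251/45753) = -1460528/1151121 + ((½ - 342798)/582)*(-I*√15251/45753) = -1460528/1151121 + ((1/582)*(-685595/2))*(-I*√15251/45753) = -1460528/1151121 - (-685595)*I*√15251/53256492 = -1460528/1151121 + 685595*I*√15251/53256492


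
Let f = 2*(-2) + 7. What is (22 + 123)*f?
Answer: 435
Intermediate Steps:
f = 3 (f = -4 + 7 = 3)
(22 + 123)*f = (22 + 123)*3 = 145*3 = 435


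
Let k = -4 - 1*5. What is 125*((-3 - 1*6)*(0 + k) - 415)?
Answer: -41750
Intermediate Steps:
k = -9 (k = -4 - 5 = -9)
125*((-3 - 1*6)*(0 + k) - 415) = 125*((-3 - 1*6)*(0 - 9) - 415) = 125*((-3 - 6)*(-9) - 415) = 125*(-9*(-9) - 415) = 125*(81 - 415) = 125*(-334) = -41750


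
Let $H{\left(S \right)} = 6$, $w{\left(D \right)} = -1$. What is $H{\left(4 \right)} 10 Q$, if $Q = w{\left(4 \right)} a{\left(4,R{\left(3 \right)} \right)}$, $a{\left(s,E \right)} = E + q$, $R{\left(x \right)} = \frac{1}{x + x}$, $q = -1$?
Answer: $50$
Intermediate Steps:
$R{\left(x \right)} = \frac{1}{2 x}$
$a{\left(s,E \right)} = -1 + E$ ($a{\left(s,E \right)} = E - 1 = -1 + E$)
$Q = \frac{5}{6}$ ($Q = - (-1 + \frac{1}{2 \cdot 3}) = - (-1 + \frac{1}{2} \cdot \frac{1}{3}) = - (-1 + \frac{1}{6}) = \left(-1\right) \left(- \frac{5}{6}\right) = \frac{5}{6} \approx 0.83333$)
$H{\left(4 \right)} 10 Q = 6 \cdot 10 \cdot \frac{5}{6} = 60 \cdot \frac{5}{6} = 50$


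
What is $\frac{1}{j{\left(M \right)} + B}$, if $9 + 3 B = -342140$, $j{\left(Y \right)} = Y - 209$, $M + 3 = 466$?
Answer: $- \frac{3}{341387} \approx -8.7877 \cdot 10^{-6}$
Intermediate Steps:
$M = 463$ ($M = -3 + 466 = 463$)
$j{\left(Y \right)} = -209 + Y$
$B = - \frac{342149}{3}$ ($B = -3 + \frac{1}{3} \left(-342140\right) = -3 - \frac{342140}{3} = - \frac{342149}{3} \approx -1.1405 \cdot 10^{5}$)
$\frac{1}{j{\left(M \right)} + B} = \frac{1}{\left(-209 + 463\right) - \frac{342149}{3}} = \frac{1}{254 - \frac{342149}{3}} = \frac{1}{- \frac{341387}{3}} = - \frac{3}{341387}$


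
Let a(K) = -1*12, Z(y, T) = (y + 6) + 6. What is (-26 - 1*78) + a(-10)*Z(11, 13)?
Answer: -380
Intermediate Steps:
Z(y, T) = 12 + y (Z(y, T) = (6 + y) + 6 = 12 + y)
a(K) = -12
(-26 - 1*78) + a(-10)*Z(11, 13) = (-26 - 1*78) - 12*(12 + 11) = (-26 - 78) - 12*23 = -104 - 276 = -380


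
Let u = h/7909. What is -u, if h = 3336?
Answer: -3336/7909 ≈ -0.42180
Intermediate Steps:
u = 3336/7909 ≈ 0.42180
-u = -1*3336/7909 = -3336/7909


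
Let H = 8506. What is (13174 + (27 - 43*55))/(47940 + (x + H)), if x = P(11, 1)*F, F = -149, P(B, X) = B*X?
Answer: 3612/18269 ≈ 0.19771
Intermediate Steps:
x = -1639 (x = (11*1)*(-149) = 11*(-149) = -1639)
(13174 + (27 - 43*55))/(47940 + (x + H)) = (13174 + (27 - 43*55))/(47940 + (-1639 + 8506)) = (13174 + (27 - 2365))/(47940 + 6867) = (13174 - 2338)/54807 = 10836*(1/54807) = 3612/18269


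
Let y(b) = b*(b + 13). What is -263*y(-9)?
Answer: 9468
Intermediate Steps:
y(b) = b*(13 + b)
-263*y(-9) = -(-2367)*(13 - 9) = -(-2367)*4 = -263*(-36) = 9468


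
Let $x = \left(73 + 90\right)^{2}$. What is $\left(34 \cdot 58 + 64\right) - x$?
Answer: $-24533$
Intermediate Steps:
$x = 26569$ ($x = 163^{2} = 26569$)
$\left(34 \cdot 58 + 64\right) - x = \left(34 \cdot 58 + 64\right) - 26569 = \left(1972 + 64\right) - 26569 = 2036 - 26569 = -24533$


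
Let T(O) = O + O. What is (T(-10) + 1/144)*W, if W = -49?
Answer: 141071/144 ≈ 979.66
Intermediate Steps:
T(O) = 2*O
(T(-10) + 1/144)*W = (2*(-10) + 1/144)*(-49) = (-20 + 1/144)*(-49) = -2879/144*(-49) = 141071/144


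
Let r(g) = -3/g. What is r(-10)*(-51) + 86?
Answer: 707/10 ≈ 70.700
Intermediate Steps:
r(-10)*(-51) + 86 = -3/(-10)*(-51) + 86 = -3*(-⅒)*(-51) + 86 = (3/10)*(-51) + 86 = -153/10 + 86 = 707/10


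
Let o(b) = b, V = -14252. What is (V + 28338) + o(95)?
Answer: 14181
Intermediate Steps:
(V + 28338) + o(95) = (-14252 + 28338) + 95 = 14086 + 95 = 14181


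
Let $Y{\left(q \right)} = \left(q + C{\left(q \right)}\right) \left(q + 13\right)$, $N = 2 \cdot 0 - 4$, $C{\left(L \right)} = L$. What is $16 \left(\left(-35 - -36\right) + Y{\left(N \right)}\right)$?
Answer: $-1136$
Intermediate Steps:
$N = -4$ ($N = 0 - 4 = -4$)
$Y{\left(q \right)} = 2 q \left(13 + q\right)$ ($Y{\left(q \right)} = \left(q + q\right) \left(q + 13\right) = 2 q \left(13 + q\right)$)
$16 \left(\left(-35 - -36\right) + Y{\left(N \right)}\right) = 16 \left(\left(-35 - -36\right) + 2 \left(-4\right) \left(13 - 4\right)\right) = 16 \left(\left(-35 + 36\right) + 2 \left(-4\right) 9\right) = 16 \left(1 - 72\right) = 16 \left(-71\right) = -1136$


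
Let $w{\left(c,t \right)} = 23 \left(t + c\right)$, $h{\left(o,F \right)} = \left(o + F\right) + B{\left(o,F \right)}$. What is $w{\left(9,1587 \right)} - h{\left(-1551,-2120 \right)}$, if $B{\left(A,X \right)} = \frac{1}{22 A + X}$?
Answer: $\frac{1463415719}{36242} \approx 40379.0$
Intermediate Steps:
$B{\left(A,X \right)} = \frac{1}{X + 22 A}$
$h{\left(o,F \right)} = F + o + \frac{1}{F + 22 o}$ ($h{\left(o,F \right)} = \left(o + F\right) + \frac{1}{F + 22 o} = \left(F + o\right) + \frac{1}{F + 22 o} = F + o + \frac{1}{F + 22 o}$)
$w{\left(c,t \right)} = 23 c + 23 t$ ($w{\left(c,t \right)} = 23 \left(c + t\right) = 23 c + 23 t$)
$w{\left(9,1587 \right)} - h{\left(-1551,-2120 \right)} = \left(23 \cdot 9 + 23 \cdot 1587\right) - \frac{1 + \left(-2120 - 1551\right) \left(-2120 + 22 \left(-1551\right)\right)}{-2120 + 22 \left(-1551\right)} = \left(207 + 36501\right) - \frac{1 - 3671 \left(-2120 - 34122\right)}{-2120 - 34122} = 36708 - \frac{1 - -133044382}{-36242} = 36708 - - \frac{1 + 133044382}{36242} = 36708 - \left(- \frac{1}{36242}\right) 133044383 = 36708 - - \frac{133044383}{36242} = 36708 + \frac{133044383}{36242} = \frac{1463415719}{36242}$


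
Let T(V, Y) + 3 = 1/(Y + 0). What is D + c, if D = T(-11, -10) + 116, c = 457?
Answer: 5699/10 ≈ 569.90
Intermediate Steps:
T(V, Y) = -3 + 1/Y (T(V, Y) = -3 + 1/(Y + 0) = -3 + 1/Y)
D = 1129/10 (D = (-3 + 1/(-10)) + 116 = (-3 - 1/10) + 116 = -31/10 + 116 = 1129/10 ≈ 112.90)
D + c = 1129/10 + 457 = 5699/10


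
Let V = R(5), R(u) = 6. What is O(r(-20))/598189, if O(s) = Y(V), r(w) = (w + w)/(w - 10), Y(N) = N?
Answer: 6/598189 ≈ 1.0030e-5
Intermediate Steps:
V = 6
r(w) = 2*w/(-10 + w) (r(w) = (2*w)/(-10 + w) = 2*w/(-10 + w))
O(s) = 6
O(r(-20))/598189 = 6/598189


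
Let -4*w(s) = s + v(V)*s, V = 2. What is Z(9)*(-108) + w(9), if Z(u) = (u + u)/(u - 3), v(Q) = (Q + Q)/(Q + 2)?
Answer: -657/2 ≈ -328.50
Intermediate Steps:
v(Q) = 2*Q/(2 + Q) (v(Q) = (2*Q)/(2 + Q) = 2*Q/(2 + Q))
Z(u) = 2*u/(-3 + u) (Z(u) = (2*u)/(-3 + u) = 2*u/(-3 + u))
w(s) = -s/2 (w(s) = -(s + (2*2/(2 + 2))*s)/4 = -(s + (2*2/4)*s)/4 = -(s + (2*2*(¼))*s)/4 = -(s + 1*s)/4 = -(s + s)/4 = -s/2)
Z(9)*(-108) + w(9) = (2*9/(-3 + 9))*(-108) - ½*9 = (2*9/6)*(-108) - 9/2 = (2*9*(⅙))*(-108) - 9/2 = 3*(-108) - 9/2 = -324 - 9/2 = -657/2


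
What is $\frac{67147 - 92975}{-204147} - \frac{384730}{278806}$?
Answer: $- \frac{35670236971}{28458704241} \approx -1.2534$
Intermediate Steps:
$\frac{67147 - 92975}{-204147} - \frac{384730}{278806} = \left(67147 - 92975\right) \left(- \frac{1}{204147}\right) - \frac{192365}{139403} = \left(-25828\right) \left(- \frac{1}{204147}\right) - \frac{192365}{139403} = \frac{25828}{204147} - \frac{192365}{139403} = - \frac{35670236971}{28458704241}$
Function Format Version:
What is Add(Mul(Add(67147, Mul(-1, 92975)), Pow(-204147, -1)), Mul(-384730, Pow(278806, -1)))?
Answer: Rational(-35670236971, 28458704241) ≈ -1.2534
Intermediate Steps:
Add(Mul(Add(67147, Mul(-1, 92975)), Pow(-204147, -1)), Mul(-384730, Pow(278806, -1))) = Add(Mul(Add(67147, -92975), Rational(-1, 204147)), Mul(-384730, Rational(1, 278806))) = Add(Mul(-25828, Rational(-1, 204147)), Rational(-192365, 139403)) = Add(Rational(25828, 204147), Rational(-192365, 139403)) = Rational(-35670236971, 28458704241)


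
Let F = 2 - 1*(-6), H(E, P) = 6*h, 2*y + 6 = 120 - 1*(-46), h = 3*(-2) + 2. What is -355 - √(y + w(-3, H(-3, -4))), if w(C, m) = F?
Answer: -355 - 2*√22 ≈ -364.38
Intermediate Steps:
h = -4 (h = -6 + 2 = -4)
y = 80 (y = -3 + (120 - 1*(-46))/2 = -3 + (120 + 46)/2 = -3 + (½)*166 = -3 + 83 = 80)
H(E, P) = -24 (H(E, P) = 6*(-4) = -24)
F = 8 (F = 2 + 6 = 8)
w(C, m) = 8
-355 - √(y + w(-3, H(-3, -4))) = -355 - √(80 + 8) = -355 - √88 = -355 - 2*√22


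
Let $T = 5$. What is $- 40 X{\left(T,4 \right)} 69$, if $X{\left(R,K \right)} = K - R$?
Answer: $2760$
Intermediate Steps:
$- 40 X{\left(T,4 \right)} 69 = - 40 \left(4 - 5\right) 69 = \left(-40\right) \left(-1\right) 69 = 40 \cdot 69 = 2760$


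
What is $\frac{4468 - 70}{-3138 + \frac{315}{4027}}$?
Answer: $- \frac{5903582}{4212137} \approx -1.4016$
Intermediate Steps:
$\frac{4468 - 70}{-3138 + \frac{315}{4027}} = \frac{4398}{-3138 + 315 \cdot \frac{1}{4027}} = \frac{4398}{-3138 + \frac{315}{4027}} = \frac{4398}{- \frac{12636411}{4027}} = 4398 \left(- \frac{4027}{12636411}\right) = - \frac{5903582}{4212137}$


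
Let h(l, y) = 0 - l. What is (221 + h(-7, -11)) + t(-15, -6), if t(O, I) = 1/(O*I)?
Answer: 20521/90 ≈ 228.01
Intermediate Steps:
h(l, y) = -l
t(O, I) = 1/(I*O)
(221 + h(-7, -11)) + t(-15, -6) = (221 - 1*(-7)) + 1/(-6*(-15)) = (221 + 7) - ⅙*(-1/15) = 228 + 1/90 = 20521/90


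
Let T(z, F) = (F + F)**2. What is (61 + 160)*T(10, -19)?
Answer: 319124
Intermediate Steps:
T(z, F) = 4*F**2 (T(z, F) = (2*F)**2 = 4*F**2)
(61 + 160)*T(10, -19) = (61 + 160)*(4*(-19)**2) = 221*(4*361) = 221*1444 = 319124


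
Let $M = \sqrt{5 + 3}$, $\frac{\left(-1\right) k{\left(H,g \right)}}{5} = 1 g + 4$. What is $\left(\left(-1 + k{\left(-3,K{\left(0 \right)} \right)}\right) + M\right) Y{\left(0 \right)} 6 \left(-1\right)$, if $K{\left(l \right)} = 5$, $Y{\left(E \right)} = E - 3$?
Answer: $-828 + 36 \sqrt{2} \approx -777.09$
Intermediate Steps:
$Y{\left(E \right)} = -3 + E$ ($Y{\left(E \right)} = E - 3 = -3 + E$)
$k{\left(H,g \right)} = -20 - 5 g$ ($k{\left(H,g \right)} = - 5 \left(1 g + 4\right) = - 5 \left(g + 4\right) = - 5 \left(4 + g\right) = -20 - 5 g$)
$M = 2 \sqrt{2}$ ($M = \sqrt{8} = 2 \sqrt{2} \approx 2.8284$)
$\left(\left(-1 + k{\left(-3,K{\left(0 \right)} \right)}\right) + M\right) Y{\left(0 \right)} 6 \left(-1\right) = \left(\left(-1 - 45\right) + 2 \sqrt{2}\right) \left(-3 + 0\right) 6 \left(-1\right) = \left(\left(-1 - 45\right) + 2 \sqrt{2}\right) \left(-3\right) 6 \left(-1\right) = \left(\left(-1 - 45\right) + 2 \sqrt{2}\right) \left(\left(-18\right) \left(-1\right)\right) = \left(-46 + 2 \sqrt{2}\right) 18 = -828 + 36 \sqrt{2}$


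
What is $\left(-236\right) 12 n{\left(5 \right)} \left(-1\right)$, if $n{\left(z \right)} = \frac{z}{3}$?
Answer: $4720$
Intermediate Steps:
$n{\left(z \right)} = \frac{z}{3}$ ($n{\left(z \right)} = z \frac{1}{3} = \frac{z}{3}$)
$\left(-236\right) 12 n{\left(5 \right)} \left(-1\right) = \left(-236\right) 12 \cdot \frac{1}{3} \cdot 5 \left(-1\right) = - 2832 \cdot \frac{5}{3} \left(-1\right) = \left(-2832\right) \left(- \frac{5}{3}\right) = 4720$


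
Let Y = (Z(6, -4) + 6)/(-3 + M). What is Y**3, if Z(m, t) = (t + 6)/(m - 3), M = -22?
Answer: -64/3375 ≈ -0.018963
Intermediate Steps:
Z(m, t) = (6 + t)/(-3 + m)
Y = -4/15 (Y = ((6 - 4)/(-3 + 6) + 6)/(-3 - 22) = (2/3 + 6)/(-25) = ((1/3)*2 + 6)*(-1/25) = (2/3 + 6)*(-1/25) = (20/3)*(-1/25) = -4/15 ≈ -0.26667)
Y**3 = (-4/15)**3 = -64/3375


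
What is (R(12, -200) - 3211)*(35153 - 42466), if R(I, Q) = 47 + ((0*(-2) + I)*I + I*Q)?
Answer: 39636460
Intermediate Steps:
R(I, Q) = 47 + I**2 + I*Q (R(I, Q) = 47 + ((0 + I)*I + I*Q) = 47 + (I*I + I*Q) = 47 + (I**2 + I*Q) = 47 + I**2 + I*Q)
(R(12, -200) - 3211)*(35153 - 42466) = ((47 + 12**2 + 12*(-200)) - 3211)*(35153 - 42466) = ((47 + 144 - 2400) - 3211)*(-7313) = (-2209 - 3211)*(-7313) = -5420*(-7313) = 39636460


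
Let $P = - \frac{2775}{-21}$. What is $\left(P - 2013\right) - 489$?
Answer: $- \frac{16589}{7} \approx -2369.9$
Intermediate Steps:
$P = \frac{925}{7}$ ($P = \left(-2775\right) \left(- \frac{1}{21}\right) = \frac{925}{7} \approx 132.14$)
$\left(P - 2013\right) - 489 = \left(\frac{925}{7} - 2013\right) - 489 = - \frac{13166}{7} - 489 = - \frac{16589}{7}$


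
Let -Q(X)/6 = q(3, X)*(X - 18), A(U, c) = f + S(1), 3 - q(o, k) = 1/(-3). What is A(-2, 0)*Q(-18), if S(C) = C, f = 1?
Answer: 1440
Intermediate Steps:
q(o, k) = 10/3 (q(o, k) = 3 - 1/(-3) = 3 - 1*(-1/3) = 3 + 1/3 = 10/3)
A(U, c) = 2 (A(U, c) = 1 + 1 = 2)
Q(X) = 360 - 20*X (Q(X) = -20*(X - 18) = -20*(-18 + X) = -6*(-60 + 10*X/3) = 360 - 20*X)
A(-2, 0)*Q(-18) = 2*(360 - 20*(-18)) = 2*(360 + 360) = 2*720 = 1440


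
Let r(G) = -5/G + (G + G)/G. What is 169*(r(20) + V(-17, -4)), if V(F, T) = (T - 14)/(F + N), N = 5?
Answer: 2197/4 ≈ 549.25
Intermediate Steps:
V(F, T) = (-14 + T)/(5 + F) (V(F, T) = (T - 14)/(F + 5) = (-14 + T)/(5 + F))
r(G) = 2 - 5/G (r(G) = -5/G + (2*G)/G = -5/G + 2 = 2 - 5/G)
169*(r(20) + V(-17, -4)) = 169*((2 - 5/20) + (-14 - 4)/(5 - 17)) = 169*((2 - 5*1/20) - 18/(-12)) = 169*((2 - ¼) - 1/12*(-18)) = 169*(7/4 + 3/2) = 169*(13/4) = 2197/4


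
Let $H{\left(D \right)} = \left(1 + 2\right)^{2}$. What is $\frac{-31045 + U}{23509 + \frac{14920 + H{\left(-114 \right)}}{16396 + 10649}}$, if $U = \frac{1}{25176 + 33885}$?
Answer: $- \frac{8264720963580}{6258653161979} \approx -1.3205$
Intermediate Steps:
$H{\left(D \right)} = 9$ ($H{\left(D \right)} = 3^{2} = 9$)
$U = \frac{1}{59061} \approx 1.6932 \cdot 10^{-5}$
$\frac{-31045 + U}{23509 + \frac{14920 + H{\left(-114 \right)}}{16396 + 10649}} = \frac{-31045 + \frac{1}{59061}}{23509 + \frac{14920 + 9}{16396 + 10649}} = - \frac{1833548744}{59061 \left(23509 + \frac{14929}{27045}\right)} = - \frac{1833548744}{59061 \cdot \frac{635815834}{27045}} = \left(- \frac{1833548744}{59061}\right) \frac{27045}{635815834} = - \frac{8264720963580}{6258653161979}$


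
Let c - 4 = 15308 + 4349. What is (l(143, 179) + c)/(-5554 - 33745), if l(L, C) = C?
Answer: -19840/39299 ≈ -0.50485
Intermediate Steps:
c = 19661 (c = 4 + (15308 + 4349) = 4 + 19657 = 19661)
(l(143, 179) + c)/(-5554 - 33745) = (179 + 19661)/(-5554 - 33745) = 19840/(-39299) = 19840*(-1/39299) = -19840/39299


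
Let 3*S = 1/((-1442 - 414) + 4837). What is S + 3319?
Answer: 29681818/8943 ≈ 3319.0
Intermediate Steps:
S = 1/8943 (S = 1/(3*((-1442 - 414) + 4837)) = 1/(3*(-1856 + 4837)) = (1/3)/2981 = (1/3)*(1/2981) = 1/8943 ≈ 0.00011182)
S + 3319 = 1/8943 + 3319 = 29681818/8943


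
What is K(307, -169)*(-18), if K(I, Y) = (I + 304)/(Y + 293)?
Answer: -5499/62 ≈ -88.694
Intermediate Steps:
K(I, Y) = (304 + I)/(293 + Y)
K(307, -169)*(-18) = ((304 + 307)/(293 - 169))*(-18) = (611/124)*(-18) = -5499/62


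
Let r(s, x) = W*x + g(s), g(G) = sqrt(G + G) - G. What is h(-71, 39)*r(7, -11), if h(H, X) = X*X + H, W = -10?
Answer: 149350 + 1450*sqrt(14) ≈ 1.5478e+5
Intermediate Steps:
g(G) = -G + sqrt(2)*sqrt(G) (g(G) = sqrt(2*G) - G = sqrt(2)*sqrt(G) - G = -G + sqrt(2)*sqrt(G))
h(H, X) = H + X**2 (h(H, X) = X**2 + H = H + X**2)
r(s, x) = -s - 10*x + sqrt(2)*sqrt(s) (r(s, x) = -10*x + (-s + sqrt(2)*sqrt(s)) = -s - 10*x + sqrt(2)*sqrt(s))
h(-71, 39)*r(7, -11) = (-71 + 39**2)*(-1*7 - 10*(-11) + sqrt(2)*sqrt(7)) = (-71 + 1521)*(-7 + 110 + sqrt(14)) = 1450*(103 + sqrt(14)) = 149350 + 1450*sqrt(14)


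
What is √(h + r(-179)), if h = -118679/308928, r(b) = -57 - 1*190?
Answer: I*√368898141165/38616 ≈ 15.728*I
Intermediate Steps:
r(b) = -247 (r(b) = -57 - 190 = -247)
h = -118679/308928 (h = -118679*1/308928 = -118679/308928 ≈ -0.38416)
√(h + r(-179)) = √(-118679/308928 - 247) = √(-76423895/308928) = I*√368898141165/38616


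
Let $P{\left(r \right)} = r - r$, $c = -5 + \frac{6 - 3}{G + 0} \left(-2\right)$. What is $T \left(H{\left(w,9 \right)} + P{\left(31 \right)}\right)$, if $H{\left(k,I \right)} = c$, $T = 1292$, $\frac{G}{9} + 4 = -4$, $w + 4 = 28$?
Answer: $- \frac{19057}{3} \approx -6352.3$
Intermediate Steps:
$w = 24$ ($w = -4 + 28 = 24$)
$G = -72$ ($G = -36 + 9 \left(-4\right) = -36 - 36 = -72$)
$c = - \frac{59}{12}$ ($c = -5 + \frac{6 - 3}{-72 + 0} \left(-2\right) = -5 + \frac{3}{-72} \left(-2\right) = -5 + 3 \left(- \frac{1}{72}\right) \left(-2\right) = -5 - - \frac{1}{12} = -5 + \frac{1}{12} = - \frac{59}{12} \approx -4.9167$)
$H{\left(k,I \right)} = - \frac{59}{12}$
$P{\left(r \right)} = 0$
$T \left(H{\left(w,9 \right)} + P{\left(31 \right)}\right) = 1292 \left(- \frac{59}{12} + 0\right) = 1292 \left(- \frac{59}{12}\right) = - \frac{19057}{3}$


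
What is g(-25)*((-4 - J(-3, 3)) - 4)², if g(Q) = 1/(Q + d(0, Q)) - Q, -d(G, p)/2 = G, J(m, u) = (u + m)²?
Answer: 39936/25 ≈ 1597.4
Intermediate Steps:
J(m, u) = (m + u)²
d(G, p) = -2*G
g(Q) = 1/Q - Q (g(Q) = 1/(Q - 2*0) - Q = 1/(Q + 0) - Q = 1/Q - Q)
g(-25)*((-4 - J(-3, 3)) - 4)² = (1/(-25) - 1*(-25))*((-4 - (-3 + 3)²) - 4)² = (-1/25 + 25)*((-4 - 1*0²) - 4)² = 624*((-4 - 1*0) - 4)²/25 = 624*((-4 + 0) - 4)²/25 = 624*(-4 - 4)²/25 = (624/25)*(-8)² = (624/25)*64 = 39936/25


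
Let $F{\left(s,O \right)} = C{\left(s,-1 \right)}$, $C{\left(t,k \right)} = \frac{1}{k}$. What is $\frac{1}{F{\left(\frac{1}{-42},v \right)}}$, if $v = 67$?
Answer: $-1$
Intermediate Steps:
$F{\left(s,O \right)} = -1$ ($F{\left(s,O \right)} = \frac{1}{-1} = -1$)
$\frac{1}{F{\left(\frac{1}{-42},v \right)}} = \frac{1}{-1} = -1$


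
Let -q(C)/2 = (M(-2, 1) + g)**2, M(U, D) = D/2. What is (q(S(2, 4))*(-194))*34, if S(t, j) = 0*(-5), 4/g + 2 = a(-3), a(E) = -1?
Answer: 82450/9 ≈ 9161.1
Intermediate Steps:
g = -4/3 (g = 4/(-2 - 1) = 4/(-3) = 4*(-1/3) = -4/3 ≈ -1.3333)
M(U, D) = D/2 (M(U, D) = D*(1/2) = D/2)
S(t, j) = 0
q(C) = -25/18 (q(C) = -2*((1/2)*1 - 4/3)**2 = -2*(1/2 - 4/3)**2 = -2*(-5/6)**2 = -2*25/36 = -25/18)
(q(S(2, 4))*(-194))*34 = -25/18*(-194)*34 = (2425/9)*34 = 82450/9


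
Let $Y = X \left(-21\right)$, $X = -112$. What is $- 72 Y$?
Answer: $-169344$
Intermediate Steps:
$Y = 2352$ ($Y = \left(-112\right) \left(-21\right) = 2352$)
$- 72 Y = \left(-72\right) 2352 = -169344$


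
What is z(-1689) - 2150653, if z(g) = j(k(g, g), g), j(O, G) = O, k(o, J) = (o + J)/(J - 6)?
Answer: -1215117819/565 ≈ -2.1507e+6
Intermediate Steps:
k(o, J) = (J + o)/(-6 + J)
z(g) = 2*g/(-6 + g) (z(g) = (g + g)/(-6 + g) = (2*g)/(-6 + g) = 2*g/(-6 + g))
z(-1689) - 2150653 = 2*(-1689)/(-6 - 1689) - 2150653 = 2*(-1689)/(-1695) - 2150653 = 2*(-1689)*(-1/1695) - 2150653 = 1126/565 - 2150653 = -1215117819/565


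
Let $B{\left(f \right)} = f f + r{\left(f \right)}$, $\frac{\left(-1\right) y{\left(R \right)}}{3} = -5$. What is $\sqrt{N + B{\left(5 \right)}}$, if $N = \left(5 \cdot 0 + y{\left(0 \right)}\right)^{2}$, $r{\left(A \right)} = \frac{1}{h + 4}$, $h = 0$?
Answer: $\frac{\sqrt{1001}}{2} \approx 15.819$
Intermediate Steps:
$y{\left(R \right)} = 15$ ($y{\left(R \right)} = \left(-3\right) \left(-5\right) = 15$)
$r{\left(A \right)} = \frac{1}{4}$ ($r{\left(A \right)} = \frac{1}{0 + 4} = \frac{1}{4}$)
$B{\left(f \right)} = \frac{1}{4} + f^{2}$ ($B{\left(f \right)} = f f + \frac{1}{4} = f^{2} + \frac{1}{4} = \frac{1}{4} + f^{2}$)
$N = 225$ ($N = \left(5 \cdot 0 + 15\right)^{2} = \left(0 + 15\right)^{2} = 15^{2} = 225$)
$\sqrt{N + B{\left(5 \right)}} = \sqrt{225 + \left(\frac{1}{4} + 5^{2}\right)} = \sqrt{225 + \left(\frac{1}{4} + 25\right)} = \sqrt{225 + \frac{101}{4}} = \sqrt{\frac{1001}{4}} = \frac{\sqrt{1001}}{2}$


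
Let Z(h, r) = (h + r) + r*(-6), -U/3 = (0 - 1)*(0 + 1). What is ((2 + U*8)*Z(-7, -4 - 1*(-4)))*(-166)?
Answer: 30212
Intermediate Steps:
U = 3 (U = -3*(0 - 1)*(0 + 1) = -(-3) = -3*(-1) = 3)
Z(h, r) = h - 5*r (Z(h, r) = (h + r) - 6*r = h - 5*r)
((2 + U*8)*Z(-7, -4 - 1*(-4)))*(-166) = ((2 + 3*8)*(-7 - 5*(-4 - 1*(-4))))*(-166) = ((2 + 24)*(-7 - 5*(-4 + 4)))*(-166) = (26*(-7 - 5*0))*(-166) = (26*(-7 + 0))*(-166) = (26*(-7))*(-166) = -182*(-166) = 30212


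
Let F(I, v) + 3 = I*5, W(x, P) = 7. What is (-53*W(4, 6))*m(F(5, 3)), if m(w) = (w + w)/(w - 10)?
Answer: -4081/3 ≈ -1360.3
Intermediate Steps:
F(I, v) = -3 + 5*I (F(I, v) = -3 + I*5 = -3 + 5*I)
m(w) = 2*w/(-10 + w) (m(w) = (2*w)/(-10 + w) = 2*w/(-10 + w))
(-53*W(4, 6))*m(F(5, 3)) = (-53*7)*(2*(-3 + 5*5)/(-10 + (-3 + 5*5))) = -742*(-3 + 25)/(-10 + (-3 + 25)) = -742*22/(-10 + 22) = -742*22/12 = -371*11/3 = -4081/3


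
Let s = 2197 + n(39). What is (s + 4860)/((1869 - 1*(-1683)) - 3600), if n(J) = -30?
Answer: -7027/48 ≈ -146.40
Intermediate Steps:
s = 2167 (s = 2197 - 30 = 2167)
(s + 4860)/((1869 - 1*(-1683)) - 3600) = (2167 + 4860)/((1869 - 1*(-1683)) - 3600) = 7027/((1869 + 1683) - 3600) = 7027/(3552 - 3600) = 7027/(-48) = 7027*(-1/48) = -7027/48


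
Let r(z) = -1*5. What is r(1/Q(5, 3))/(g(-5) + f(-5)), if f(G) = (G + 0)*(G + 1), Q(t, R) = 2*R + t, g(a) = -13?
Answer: -5/7 ≈ -0.71429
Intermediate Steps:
Q(t, R) = t + 2*R
f(G) = G*(1 + G)
r(z) = -5
r(1/Q(5, 3))/(g(-5) + f(-5)) = -5/(-13 - 5*(1 - 5)) = -5/(-13 - 5*(-4)) = -5/(-13 + 20) = -5/7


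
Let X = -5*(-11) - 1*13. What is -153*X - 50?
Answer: -6476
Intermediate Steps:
X = 42 (X = 55 - 13 = 42)
-153*X - 50 = -153*42 - 50 = -6426 - 50 = -6476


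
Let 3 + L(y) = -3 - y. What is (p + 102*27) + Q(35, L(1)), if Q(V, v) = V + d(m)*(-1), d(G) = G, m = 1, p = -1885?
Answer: 903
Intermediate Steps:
L(y) = -6 - y (L(y) = -3 + (-3 - y) = -6 - y)
Q(V, v) = -1 + V (Q(V, v) = V + 1*(-1) = V - 1 = -1 + V)
(p + 102*27) + Q(35, L(1)) = (-1885 + 102*27) + (-1 + 35) = (-1885 + 2754) + 34 = 869 + 34 = 903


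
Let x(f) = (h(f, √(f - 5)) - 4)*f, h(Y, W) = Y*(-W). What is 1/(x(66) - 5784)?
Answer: 14/2594631 - 121*√61/31135572 ≈ -2.4957e-5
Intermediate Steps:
h(Y, W) = -W*Y
x(f) = f*(-4 - f*√(-5 + f)) (x(f) = (-√(f - 5)*f - 4)*f = (-√(-5 + f)*f - 4)*f = (-f*√(-5 + f) - 4)*f = (-4 - f*√(-5 + f))*f = f*(-4 - f*√(-5 + f)))
1/(x(66) - 5784) = 1/(-1*66*(4 + 66*√(-5 + 66)) - 5784) = 1/(-1*66*(4 + 66*√61) - 5784) = 1/((-264 - 4356*√61) - 5784) = 1/(-6048 - 4356*√61)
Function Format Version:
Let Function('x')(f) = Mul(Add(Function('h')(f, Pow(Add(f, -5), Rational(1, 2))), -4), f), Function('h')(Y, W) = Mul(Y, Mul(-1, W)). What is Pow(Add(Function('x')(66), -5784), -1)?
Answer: Add(Rational(14, 2594631), Mul(Rational(-121, 31135572), Pow(61, Rational(1, 2)))) ≈ -2.4957e-5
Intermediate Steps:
Function('h')(Y, W) = Mul(-1, W, Y)
Function('x')(f) = Mul(f, Add(-4, Mul(-1, f, Pow(Add(-5, f), Rational(1, 2))))) (Function('x')(f) = Mul(Add(Mul(-1, Pow(Add(f, -5), Rational(1, 2)), f), -4), f) = Mul(Add(Mul(-1, Pow(Add(-5, f), Rational(1, 2)), f), -4), f) = Mul(Add(Mul(-1, f, Pow(Add(-5, f), Rational(1, 2))), -4), f) = Mul(Add(-4, Mul(-1, f, Pow(Add(-5, f), Rational(1, 2)))), f) = Mul(f, Add(-4, Mul(-1, f, Pow(Add(-5, f), Rational(1, 2))))))
Pow(Add(Function('x')(66), -5784), -1) = Pow(Add(Mul(-1, 66, Add(4, Mul(66, Pow(Add(-5, 66), Rational(1, 2))))), -5784), -1) = Pow(Add(Mul(-1, 66, Add(4, Mul(66, Pow(61, Rational(1, 2))))), -5784), -1) = Pow(Add(Add(-264, Mul(-4356, Pow(61, Rational(1, 2)))), -5784), -1) = Pow(Add(-6048, Mul(-4356, Pow(61, Rational(1, 2)))), -1)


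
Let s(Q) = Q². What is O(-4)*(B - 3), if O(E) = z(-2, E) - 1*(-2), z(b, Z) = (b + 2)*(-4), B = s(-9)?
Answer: 156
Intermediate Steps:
B = 81 (B = (-9)² = 81)
z(b, Z) = -8 - 4*b (z(b, Z) = (2 + b)*(-4) = -8 - 4*b)
O(E) = 2 (O(E) = (-8 - 4*(-2)) - 1*(-2) = (-8 + 8) + 2 = 0 + 2 = 2)
O(-4)*(B - 3) = 2*(81 - 3) = 2*78 = 156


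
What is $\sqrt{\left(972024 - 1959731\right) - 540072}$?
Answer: $i \sqrt{1527779} \approx 1236.0 i$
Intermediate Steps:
$\sqrt{\left(972024 - 1959731\right) - 540072} = \sqrt{-987707 - 540072} = \sqrt{-1527779} = i \sqrt{1527779}$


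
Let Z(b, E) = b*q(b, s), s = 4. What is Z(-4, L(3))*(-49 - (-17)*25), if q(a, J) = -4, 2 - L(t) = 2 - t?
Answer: 6016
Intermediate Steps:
L(t) = t (L(t) = 2 - (2 - t) = 2 + (-2 + t) = t)
Z(b, E) = -4*b (Z(b, E) = b*(-4) = -4*b)
Z(-4, L(3))*(-49 - (-17)*25) = (-4*(-4))*(-49 - (-17)*25) = 16*(-49 - 17*(-25)) = 16*(-49 + 425) = 16*376 = 6016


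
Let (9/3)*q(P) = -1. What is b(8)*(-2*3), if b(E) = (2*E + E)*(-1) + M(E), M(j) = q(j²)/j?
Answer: 577/4 ≈ 144.25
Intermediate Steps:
q(P) = -⅓ (q(P) = (⅓)*(-1) = -⅓)
M(j) = -1/(3*j)
b(E) = -3*E - 1/(3*E) (b(E) = (2*E + E)*(-1) - 1/(3*E) = (3*E)*(-1) - 1/(3*E) = -3*E - 1/(3*E))
b(8)*(-2*3) = (-3*8 - ⅓/8)*(-2*3) = (-24 - ⅓*⅛)*(-6) = (-24 - 1/24)*(-6) = -577/24*(-6) = 577/4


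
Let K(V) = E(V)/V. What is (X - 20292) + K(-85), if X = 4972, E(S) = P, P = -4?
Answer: -1302196/85 ≈ -15320.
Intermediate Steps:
E(S) = -4
K(V) = -4/V
(X - 20292) + K(-85) = (4972 - 20292) - 4/(-85) = -15320 - 4*(-1/85) = -15320 + 4/85 = -1302196/85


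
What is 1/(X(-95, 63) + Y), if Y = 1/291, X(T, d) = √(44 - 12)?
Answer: -291/2709791 + 338724*√2/2709791 ≈ 0.17667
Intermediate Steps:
X(T, d) = 4*√2 (X(T, d) = √32 = 4*√2)
Y = 1/291 ≈ 0.0034364
1/(X(-95, 63) + Y) = 1/(4*√2 + 1/291) = 1/(1/291 + 4*√2)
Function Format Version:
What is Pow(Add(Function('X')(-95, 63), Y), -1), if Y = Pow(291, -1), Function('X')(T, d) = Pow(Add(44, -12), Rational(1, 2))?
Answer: Add(Rational(-291, 2709791), Mul(Rational(338724, 2709791), Pow(2, Rational(1, 2)))) ≈ 0.17667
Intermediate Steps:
Function('X')(T, d) = Mul(4, Pow(2, Rational(1, 2))) (Function('X')(T, d) = Pow(32, Rational(1, 2)) = Mul(4, Pow(2, Rational(1, 2))))
Y = Rational(1, 291) ≈ 0.0034364
Pow(Add(Function('X')(-95, 63), Y), -1) = Pow(Add(Mul(4, Pow(2, Rational(1, 2))), Rational(1, 291)), -1) = Pow(Add(Rational(1, 291), Mul(4, Pow(2, Rational(1, 2)))), -1)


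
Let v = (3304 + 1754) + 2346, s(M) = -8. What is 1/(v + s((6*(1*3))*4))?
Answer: 1/7396 ≈ 0.00013521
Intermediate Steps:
v = 7404 (v = 5058 + 2346 = 7404)
1/(v + s((6*(1*3))*4)) = 1/(7404 - 8) = 1/7396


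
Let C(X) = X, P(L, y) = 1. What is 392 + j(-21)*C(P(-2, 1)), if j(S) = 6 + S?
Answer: 377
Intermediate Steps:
392 + j(-21)*C(P(-2, 1)) = 392 + (6 - 21)*1 = 392 - 15*1 = 392 - 15 = 377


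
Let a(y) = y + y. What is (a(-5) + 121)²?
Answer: 12321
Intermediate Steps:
a(y) = 2*y
(a(-5) + 121)² = (2*(-5) + 121)² = (-10 + 121)² = 111² = 12321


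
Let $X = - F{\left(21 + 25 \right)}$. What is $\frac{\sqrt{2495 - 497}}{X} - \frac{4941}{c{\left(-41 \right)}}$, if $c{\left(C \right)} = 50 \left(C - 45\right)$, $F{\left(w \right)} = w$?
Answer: $\frac{4941}{4300} - \frac{3 \sqrt{222}}{46} \approx 0.17735$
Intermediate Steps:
$X = -46$ ($X = - (21 + 25) = \left(-1\right) 46 = -46$)
$c{\left(C \right)} = -2250 + 50 C$ ($c{\left(C \right)} = 50 \left(-45 + C\right) = -2250 + 50 C$)
$\frac{\sqrt{2495 - 497}}{X} - \frac{4941}{c{\left(-41 \right)}} = \frac{\sqrt{2495 - 497}}{-46} - \frac{4941}{-2250 + 50 \left(-41\right)} = \sqrt{1998} \left(- \frac{1}{46}\right) - \frac{4941}{-2250 - 2050} = 3 \sqrt{222} \left(- \frac{1}{46}\right) - \frac{4941}{-4300} = - \frac{3 \sqrt{222}}{46} - - \frac{4941}{4300} = - \frac{3 \sqrt{222}}{46} + \frac{4941}{4300} = \frac{4941}{4300} - \frac{3 \sqrt{222}}{46}$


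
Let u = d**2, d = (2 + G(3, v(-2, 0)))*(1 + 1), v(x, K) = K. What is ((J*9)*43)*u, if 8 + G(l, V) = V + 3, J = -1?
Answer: -13932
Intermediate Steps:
G(l, V) = -5 + V (G(l, V) = -8 + (V + 3) = -8 + (3 + V) = -5 + V)
d = -6 (d = (2 + (-5 + 0))*(1 + 1) = (2 - 5)*2 = -3*2 = -6)
u = 36 (u = (-6)**2 = 36)
((J*9)*43)*u = (-1*9*43)*36 = -9*43*36 = -387*36 = -13932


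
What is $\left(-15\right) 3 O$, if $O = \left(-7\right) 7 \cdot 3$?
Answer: $6615$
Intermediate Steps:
$O = -147$ ($O = \left(-49\right) 3 = -147$)
$\left(-15\right) 3 O = \left(-15\right) 3 \left(-147\right) = \left(-45\right) \left(-147\right) = 6615$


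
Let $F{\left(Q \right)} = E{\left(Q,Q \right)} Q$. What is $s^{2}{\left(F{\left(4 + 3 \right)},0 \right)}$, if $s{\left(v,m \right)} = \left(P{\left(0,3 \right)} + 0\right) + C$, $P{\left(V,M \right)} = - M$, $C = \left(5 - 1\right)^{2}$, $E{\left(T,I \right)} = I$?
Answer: $169$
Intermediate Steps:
$C = 16$ ($C = 4^{2} = 16$)
$F{\left(Q \right)} = Q^{2}$ ($F{\left(Q \right)} = Q Q = Q^{2}$)
$s{\left(v,m \right)} = 13$ ($s{\left(v,m \right)} = \left(\left(-1\right) 3 + 0\right) + 16 = \left(-3 + 0\right) + 16 = -3 + 16 = 13$)
$s^{2}{\left(F{\left(4 + 3 \right)},0 \right)} = 13^{2} = 169$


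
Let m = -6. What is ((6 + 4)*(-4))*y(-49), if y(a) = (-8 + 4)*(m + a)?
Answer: -8800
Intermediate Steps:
y(a) = 24 - 4*a (y(a) = (-8 + 4)*(-6 + a) = -4*(-6 + a) = 24 - 4*a)
((6 + 4)*(-4))*y(-49) = ((6 + 4)*(-4))*(24 - 4*(-49)) = (10*(-4))*(24 + 196) = -40*220 = -8800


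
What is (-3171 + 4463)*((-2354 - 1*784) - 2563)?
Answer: -7365692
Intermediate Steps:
(-3171 + 4463)*((-2354 - 1*784) - 2563) = 1292*((-2354 - 784) - 2563) = 1292*(-3138 - 2563) = 1292*(-5701) = -7365692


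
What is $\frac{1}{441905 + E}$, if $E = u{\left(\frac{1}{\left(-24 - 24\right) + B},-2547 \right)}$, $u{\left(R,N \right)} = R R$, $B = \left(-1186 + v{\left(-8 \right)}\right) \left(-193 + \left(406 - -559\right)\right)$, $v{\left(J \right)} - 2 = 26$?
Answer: $\frac{799278912576}{353205347861897281} \approx 2.2629 \cdot 10^{-6}$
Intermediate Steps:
$v{\left(J \right)} = 28$ ($v{\left(J \right)} = 2 + 26 = 28$)
$B = -893976$ ($B = \left(-1186 + 28\right) \left(-193 + \left(406 - -559\right)\right) = - 1158 \left(-193 + \left(406 + 559\right)\right) = - 1158 \left(-193 + 965\right) = \left(-1158\right) 772 = -893976$)
$u{\left(R,N \right)} = R^{2}$
$E = \frac{1}{799278912576}$ ($E = \left(\frac{1}{\left(-24 - 24\right) - 893976}\right)^{2} = \left(\frac{1}{-48 - 893976}\right)^{2} = \left(\frac{1}{-894024}\right)^{2} = \left(- \frac{1}{894024}\right)^{2} = \frac{1}{799278912576} \approx 1.2511 \cdot 10^{-12}$)
$\frac{1}{441905 + E} = \frac{1}{441905 + \frac{1}{799278912576}} = \frac{1}{\frac{353205347861897281}{799278912576}} = \frac{799278912576}{353205347861897281}$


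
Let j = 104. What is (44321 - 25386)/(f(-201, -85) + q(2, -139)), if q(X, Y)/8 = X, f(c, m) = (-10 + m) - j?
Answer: -18935/183 ≈ -103.47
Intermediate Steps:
f(c, m) = -114 + m (f(c, m) = (-10 + m) - 1*104 = (-10 + m) - 104 = -114 + m)
q(X, Y) = 8*X
(44321 - 25386)/(f(-201, -85) + q(2, -139)) = (44321 - 25386)/((-114 - 85) + 8*2) = 18935/(-199 + 16) = 18935/(-183) = 18935*(-1/183) = -18935/183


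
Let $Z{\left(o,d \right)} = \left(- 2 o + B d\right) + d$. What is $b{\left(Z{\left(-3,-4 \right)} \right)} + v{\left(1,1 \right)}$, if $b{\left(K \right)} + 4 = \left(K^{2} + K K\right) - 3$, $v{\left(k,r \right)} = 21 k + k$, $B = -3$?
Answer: $407$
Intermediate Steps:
$Z{\left(o,d \right)} = - 2 d - 2 o$ ($Z{\left(o,d \right)} = \left(- 2 o - 3 d\right) + d = \left(- 3 d - 2 o\right) + d = - 2 d - 2 o$)
$v{\left(k,r \right)} = 22 k$
$b{\left(K \right)} = -7 + 2 K^{2}$ ($b{\left(K \right)} = -4 - \left(3 - K^{2} - K K\right) = -4 + \left(\left(K^{2} + K^{2}\right) - 3\right) = -4 + \left(2 K^{2} - 3\right) = -4 + \left(-3 + 2 K^{2}\right) = -7 + 2 K^{2}$)
$b{\left(Z{\left(-3,-4 \right)} \right)} + v{\left(1,1 \right)} = \left(-7 + 2 \left(\left(-2\right) \left(-4\right) - -6\right)^{2}\right) + 22 \cdot 1 = \left(-7 + 2 \left(8 + 6\right)^{2}\right) + 22 = \left(-7 + 2 \cdot 14^{2}\right) + 22 = \left(-7 + 2 \cdot 196\right) + 22 = \left(-7 + 392\right) + 22 = 385 + 22 = 407$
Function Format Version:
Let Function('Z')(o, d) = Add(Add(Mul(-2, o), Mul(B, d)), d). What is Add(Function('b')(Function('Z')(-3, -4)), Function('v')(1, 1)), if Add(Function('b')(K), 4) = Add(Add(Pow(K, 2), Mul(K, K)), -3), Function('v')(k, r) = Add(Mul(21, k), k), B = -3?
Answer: 407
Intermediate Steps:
Function('Z')(o, d) = Add(Mul(-2, d), Mul(-2, o)) (Function('Z')(o, d) = Add(Add(Mul(-2, o), Mul(-3, d)), d) = Add(Add(Mul(-3, d), Mul(-2, o)), d) = Add(Mul(-2, d), Mul(-2, o)))
Function('v')(k, r) = Mul(22, k)
Function('b')(K) = Add(-7, Mul(2, Pow(K, 2))) (Function('b')(K) = Add(-4, Add(Add(Pow(K, 2), Mul(K, K)), -3)) = Add(-4, Add(Add(Pow(K, 2), Pow(K, 2)), -3)) = Add(-4, Add(Mul(2, Pow(K, 2)), -3)) = Add(-4, Add(-3, Mul(2, Pow(K, 2)))) = Add(-7, Mul(2, Pow(K, 2))))
Add(Function('b')(Function('Z')(-3, -4)), Function('v')(1, 1)) = Add(Add(-7, Mul(2, Pow(Add(Mul(-2, -4), Mul(-2, -3)), 2))), Mul(22, 1)) = Add(Add(-7, Mul(2, Pow(Add(8, 6), 2))), 22) = Add(Add(-7, Mul(2, Pow(14, 2))), 22) = Add(Add(-7, Mul(2, 196)), 22) = Add(Add(-7, 392), 22) = Add(385, 22) = 407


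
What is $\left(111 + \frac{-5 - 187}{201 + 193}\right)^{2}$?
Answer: $\frac{473976441}{38809} \approx 12213.0$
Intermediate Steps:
$\left(111 + \frac{-5 - 187}{201 + 193}\right)^{2} = \left(111 - \frac{192}{394}\right)^{2} = \left(111 - \frac{96}{197}\right)^{2} = \left(\frac{21771}{197}\right)^{2} = \frac{473976441}{38809}$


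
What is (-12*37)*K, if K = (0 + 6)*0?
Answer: 0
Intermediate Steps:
K = 0 (K = 6*0 = 0)
(-12*37)*K = -12*37*0 = -444*0 = 0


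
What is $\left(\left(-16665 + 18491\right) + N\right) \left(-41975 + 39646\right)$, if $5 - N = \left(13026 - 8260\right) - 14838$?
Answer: $-27722087$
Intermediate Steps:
$N = 10077$ ($N = 5 - \left(\left(13026 - 8260\right) - 14838\right) = 5 - \left(4766 - 14838\right) = 5 - -10072 = 5 + 10072 = 10077$)
$\left(\left(-16665 + 18491\right) + N\right) \left(-41975 + 39646\right) = \left(\left(-16665 + 18491\right) + 10077\right) \left(-41975 + 39646\right) = \left(1826 + 10077\right) \left(-2329\right) = 11903 \left(-2329\right) = -27722087$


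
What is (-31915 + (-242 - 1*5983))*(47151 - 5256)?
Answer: -1597875300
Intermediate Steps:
(-31915 + (-242 - 1*5983))*(47151 - 5256) = (-31915 + (-242 - 5983))*41895 = (-31915 - 6225)*41895 = -38140*41895 = -1597875300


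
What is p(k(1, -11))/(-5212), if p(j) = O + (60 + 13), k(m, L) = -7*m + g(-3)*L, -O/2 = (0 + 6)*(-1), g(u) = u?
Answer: -85/5212 ≈ -0.016309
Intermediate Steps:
O = 12 (O = -2*(0 + 6)*(-1) = -12*(-1) = -2*(-6) = 12)
k(m, L) = -7*m - 3*L
p(j) = 85 (p(j) = 12 + (60 + 13) = 12 + 73 = 85)
p(k(1, -11))/(-5212) = 85/(-5212) = 85*(-1/5212) = -85/5212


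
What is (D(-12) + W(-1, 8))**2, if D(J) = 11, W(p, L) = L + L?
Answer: 729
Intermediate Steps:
W(p, L) = 2*L
(D(-12) + W(-1, 8))**2 = (11 + 2*8)**2 = (11 + 16)**2 = 27**2 = 729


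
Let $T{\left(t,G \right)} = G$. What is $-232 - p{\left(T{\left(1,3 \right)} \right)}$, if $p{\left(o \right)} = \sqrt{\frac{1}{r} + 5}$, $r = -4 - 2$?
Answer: $-232 - \frac{\sqrt{174}}{6} \approx -234.2$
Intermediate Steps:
$r = -6$ ($r = -4 - 2 = -6$)
$p{\left(o \right)} = \frac{\sqrt{174}}{6}$ ($p{\left(o \right)} = \sqrt{\frac{1}{-6} + 5} = \sqrt{- \frac{1}{6} + 5} = \sqrt{\frac{29}{6}} = \frac{\sqrt{174}}{6}$)
$-232 - p{\left(T{\left(1,3 \right)} \right)} = -232 - \frac{\sqrt{174}}{6}$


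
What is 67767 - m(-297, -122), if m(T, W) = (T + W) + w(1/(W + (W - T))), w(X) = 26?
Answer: 68160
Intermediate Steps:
m(T, W) = 26 + T + W (m(T, W) = (T + W) + 26 = 26 + T + W)
67767 - m(-297, -122) = 67767 - (26 - 297 - 122) = 67767 - 1*(-393) = 67767 + 393 = 68160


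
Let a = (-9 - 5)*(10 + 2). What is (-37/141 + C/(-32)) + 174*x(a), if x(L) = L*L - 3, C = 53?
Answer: 22155959791/4512 ≈ 4.9104e+6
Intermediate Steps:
a = -168 (a = -14*12 = -168)
x(L) = -3 + L**2 (x(L) = L**2 - 3 = -3 + L**2)
(-37/141 + C/(-32)) + 174*x(a) = (-37/141 + 53/(-32)) + 174*(-3 + (-168)**2) = (-37*1/141 + 53*(-1/32)) + 174*(-3 + 28224) = (-37/141 - 53/32) + 174*28221 = -8657/4512 + 4910454 = 22155959791/4512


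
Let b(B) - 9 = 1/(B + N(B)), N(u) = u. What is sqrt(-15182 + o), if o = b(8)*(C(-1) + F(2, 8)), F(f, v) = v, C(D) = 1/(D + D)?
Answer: I*sqrt(967298)/8 ≈ 122.94*I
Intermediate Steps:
C(D) = 1/(2*D)
b(B) = 9 + 1/(2*B) (b(B) = 9 + 1/(B + B) = 9 + 1/(2*B))
o = 2175/32 (o = (9 + (1/2)/8)*((1/2)/(-1) + 8) = (9 + (1/2)*(1/8))*((1/2)*(-1) + 8) = (9 + 1/16)*(-1/2 + 8) = (145/16)*(15/2) = 2175/32 ≈ 67.969)
sqrt(-15182 + o) = sqrt(-15182 + 2175/32) = sqrt(-483649/32) = I*sqrt(967298)/8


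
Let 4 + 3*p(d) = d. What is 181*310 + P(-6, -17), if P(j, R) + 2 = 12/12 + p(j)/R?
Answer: 2861569/51 ≈ 56109.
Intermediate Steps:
p(d) = -4/3 + d/3
P(j, R) = -1 + (-4/3 + j/3)/R (P(j, R) = -2 + (12/12 + (-4/3 + j/3)/R) = -2 + (12*(1/12) + (-4/3 + j/3)/R) = -2 + (1 + (-4/3 + j/3)/R) = -1 + (-4/3 + j/3)/R)
181*310 + P(-6, -17) = 181*310 + (1/3)*(-4 - 6 - 3*(-17))/(-17) = 56110 + (1/3)*(-1/17)*(-4 - 6 + 51) = 56110 + (1/3)*(-1/17)*41 = 56110 - 41/51 = 2861569/51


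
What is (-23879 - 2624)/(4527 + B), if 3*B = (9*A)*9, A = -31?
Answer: -26503/3690 ≈ -7.1824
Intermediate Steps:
B = -837 (B = ((9*(-31))*9)/3 = (-279*9)/3 = (⅓)*(-2511) = -837)
(-23879 - 2624)/(4527 + B) = (-23879 - 2624)/(4527 - 837) = -26503/3690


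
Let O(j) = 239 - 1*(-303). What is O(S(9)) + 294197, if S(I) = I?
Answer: 294739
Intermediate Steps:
O(j) = 542 (O(j) = 239 + 303 = 542)
O(S(9)) + 294197 = 542 + 294197 = 294739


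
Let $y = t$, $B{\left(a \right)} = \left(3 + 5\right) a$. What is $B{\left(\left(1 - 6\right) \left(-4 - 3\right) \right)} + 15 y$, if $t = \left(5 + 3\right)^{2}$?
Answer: $1240$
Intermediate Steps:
$B{\left(a \right)} = 8 a$
$t = 64$ ($t = 8^{2} = 64$)
$y = 64$
$B{\left(\left(1 - 6\right) \left(-4 - 3\right) \right)} + 15 y = 8 \left(1 - 6\right) \left(-4 - 3\right) + 15 \cdot 64 = 8 \left(\left(-5\right) \left(-7\right)\right) + 960 = 8 \cdot 35 + 960 = 280 + 960 = 1240$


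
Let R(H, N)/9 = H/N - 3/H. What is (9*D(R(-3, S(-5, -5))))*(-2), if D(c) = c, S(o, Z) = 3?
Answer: 0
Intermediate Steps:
R(H, N) = -27/H + 9*H/N (R(H, N) = 9*(H/N - 3/H) = 9*(-3/H + H/N) = -27/H + 9*H/N)
(9*D(R(-3, S(-5, -5))))*(-2) = (9*(-27/(-3) + 9*(-3)/3))*(-2) = (9*(-27*(-1/3) + 9*(-3)*(1/3)))*(-2) = (9*(9 - 9))*(-2) = (9*0)*(-2) = 0*(-2) = 0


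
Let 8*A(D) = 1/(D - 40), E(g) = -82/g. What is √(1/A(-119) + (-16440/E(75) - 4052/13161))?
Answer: 2*√596034236154/13161 ≈ 117.32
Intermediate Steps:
A(D) = 1/(8*(-40 + D)) (A(D) = 1/(8*(D - 40)) = 1/(8*(-40 + D)))
√(1/A(-119) + (-16440/E(75) - 4052/13161)) = √(1/(1/(8*(-40 - 119))) + (-16440/((-82/75)) - 4052/13161)) = √(1/((⅛)/(-159)) + (-16440/((-82*1/75)) - 4052*1/13161)) = √(1/((⅛)*(-1/159)) + (-16440/(-82/75) - 4052/13161)) = √(1/(-1/1272) + (-16440*(-75/82) - 4052/13161)) = √(-1272 + (616500/41 - 4052/13161)) = √(-1272 + 197892448/13161) = √(181151656/13161) = 2*√596034236154/13161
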